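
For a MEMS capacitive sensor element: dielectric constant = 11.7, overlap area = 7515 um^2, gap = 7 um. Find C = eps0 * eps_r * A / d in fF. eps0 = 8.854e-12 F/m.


Step 1: Convert area to m^2: A = 7515e-12 m^2
Step 2: Convert gap to m: d = 7e-6 m
Step 3: C = eps0 * eps_r * A / d
C = 8.854e-12 * 11.7 * 7515e-12 / 7e-6
Step 4: Convert to fF (multiply by 1e15).
C = 111.21 fF


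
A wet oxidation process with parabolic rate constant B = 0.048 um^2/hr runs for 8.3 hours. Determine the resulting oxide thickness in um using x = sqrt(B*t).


Step 1: Compute B*t = 0.048 * 8.3 = 0.3984
Step 2: x = sqrt(0.3984)
x = 0.631 um


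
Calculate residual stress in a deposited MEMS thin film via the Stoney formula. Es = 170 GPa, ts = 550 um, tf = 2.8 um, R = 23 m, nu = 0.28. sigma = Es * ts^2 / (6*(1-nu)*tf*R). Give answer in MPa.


Step 1: Compute numerator: Es * ts^2 = 170 * 550^2 = 51425000 (GPa*um^2)
Step 2: Compute denominator (R in um): 6*(1-nu)*tf*R = 6*0.72*2.8*23e6 = 278208000.0 (um^2)
Step 3: sigma (GPa) = 51425000 / 278208000.0 = 1.84844e-01 GPa
Step 4: Convert to MPa (x1000): sigma = 184.8 MPa


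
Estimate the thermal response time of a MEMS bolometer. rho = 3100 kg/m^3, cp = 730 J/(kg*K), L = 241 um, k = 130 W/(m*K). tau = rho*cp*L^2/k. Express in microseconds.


Step 1: Convert L to m: L = 241e-6 m
Step 2: L^2 = (241e-6)^2 = 5.8081e-08 m^2
Step 3: tau = 3100 * 730 * 5.8081e-08 / 130 = 1.01105618e-03 s
Step 4: Convert to microseconds (multiply by 1e6).
tau = 1011.056 us


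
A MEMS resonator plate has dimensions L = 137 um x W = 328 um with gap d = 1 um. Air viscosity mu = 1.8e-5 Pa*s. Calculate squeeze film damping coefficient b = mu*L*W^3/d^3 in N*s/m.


Step 1: Convert to SI.
L = 137e-6 m, W = 328e-6 m, d = 1e-6 m
Step 2: W^3 = (328e-6)^3 = 3.53e-11 m^3
Step 3: d^3 = (1e-6)^3 = 1.00e-18 m^3
Step 4: b = 1.8e-5 * 137e-6 * 3.53e-11 / 1.00e-18
b = 8.70e-02 N*s/m


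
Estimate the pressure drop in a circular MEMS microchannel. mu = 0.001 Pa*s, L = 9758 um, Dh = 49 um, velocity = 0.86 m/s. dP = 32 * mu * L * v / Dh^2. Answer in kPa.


Step 1: Convert to SI: L = 9758e-6 m, Dh = 49e-6 m
Step 2: dP = 32 * 0.001 * 9758e-6 * 0.86 / (49e-6)^2
Step 3: dP = 111845.13 Pa
Step 4: Convert to kPa: dP = 111.85 kPa


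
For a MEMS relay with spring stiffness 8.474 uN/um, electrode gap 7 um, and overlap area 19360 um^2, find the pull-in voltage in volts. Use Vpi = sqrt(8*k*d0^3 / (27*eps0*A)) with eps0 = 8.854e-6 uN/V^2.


Step 1: Compute numerator: 8 * k * d0^3 = 8 * 8.474 * 7^3 = 23252.656
Step 2: Compute denominator: 27 * eps0 * A = 27 * 8.854e-6 * 19360 = 4.628163
Step 3: Vpi = sqrt(23252.656 / 4.628163)
Vpi = 70.88 V


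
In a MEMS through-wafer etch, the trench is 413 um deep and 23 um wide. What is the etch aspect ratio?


Step 1: AR = depth / width
Step 2: AR = 413 / 23
AR = 18.0


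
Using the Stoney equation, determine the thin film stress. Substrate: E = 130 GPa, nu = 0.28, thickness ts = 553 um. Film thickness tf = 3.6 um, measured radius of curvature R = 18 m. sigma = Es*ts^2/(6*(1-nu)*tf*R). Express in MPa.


Step 1: Compute numerator: Es * ts^2 = 130 * 553^2 = 39755170 (GPa*um^2)
Step 2: Compute denominator (R in um): 6*(1-nu)*tf*R = 6*0.72*3.6*18e6 = 279936000.0 (um^2)
Step 3: sigma (GPa) = 39755170 / 279936000.0 = 1.42015e-01 GPa
Step 4: Convert to MPa (x1000): sigma = 142.0 MPa


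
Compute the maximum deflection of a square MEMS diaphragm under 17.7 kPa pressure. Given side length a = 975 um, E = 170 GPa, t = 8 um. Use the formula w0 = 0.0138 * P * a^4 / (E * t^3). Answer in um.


Step 1: Convert pressure to compatible units (E is in GPa, so P in GPa).
P = 17.7 kPa = 17.7e-6 GPa
Step 2: Compute numerator: 0.0138 * P * a^4.
a^4 = 975^4 = 903687890625
numerator = 0.0138 * 17.7e-6 * 903687890625 = 2.20735e+05
Step 3: Compute denominator: E * t^3 = 170 * 8^3 = 87040
Step 4: w0 = numerator / denominator = 2.20735e+05 / 87040 = 2.536 um


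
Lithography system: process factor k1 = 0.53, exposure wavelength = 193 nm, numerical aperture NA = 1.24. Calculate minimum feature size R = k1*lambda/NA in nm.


Step 1: Identify values: k1 = 0.53, lambda = 193 nm, NA = 1.24
Step 2: R = k1 * lambda / NA
R = 0.53 * 193 / 1.24
R = 82.5 nm


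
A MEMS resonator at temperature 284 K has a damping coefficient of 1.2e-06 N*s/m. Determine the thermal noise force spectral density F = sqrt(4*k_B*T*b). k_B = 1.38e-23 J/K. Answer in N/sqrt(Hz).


Step 1: Compute 4 * k_B * T * b
= 4 * 1.38e-23 * 284 * 1.2e-06
= 1.8812e-26 N^2/Hz
Step 2: F_noise = sqrt(1.8812e-26)
F_noise = 1.37e-13 N/sqrt(Hz)


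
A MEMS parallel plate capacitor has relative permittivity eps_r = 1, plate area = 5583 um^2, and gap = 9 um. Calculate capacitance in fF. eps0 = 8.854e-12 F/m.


Step 1: Convert area to m^2: A = 5583e-12 m^2
Step 2: Convert gap to m: d = 9e-6 m
Step 3: C = eps0 * eps_r * A / d
C = 8.854e-12 * 1 * 5583e-12 / 9e-6
Step 4: Convert to fF (multiply by 1e15).
C = 5.49 fF


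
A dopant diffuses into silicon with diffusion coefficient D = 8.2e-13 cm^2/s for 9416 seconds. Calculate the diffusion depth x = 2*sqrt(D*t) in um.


Step 1: Compute D*t = 8.2e-13 * 9416 = 7.72112e-09 cm^2
Step 2: sqrt(D*t) = 8.78699e-05 cm
Step 3: x = 2 * 8.78699e-05 cm = 1.757398e-04 cm
Step 4: Convert to um (1 cm = 1e4 um): x = 1.757 um


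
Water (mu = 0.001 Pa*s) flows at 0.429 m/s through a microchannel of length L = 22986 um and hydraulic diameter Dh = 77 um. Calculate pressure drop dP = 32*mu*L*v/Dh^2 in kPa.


Step 1: Convert to SI: L = 22986e-6 m, Dh = 77e-6 m
Step 2: dP = 32 * 0.001 * 22986e-6 * 0.429 / (77e-6)^2
Step 3: dP = 53221.76 Pa
Step 4: Convert to kPa: dP = 53.22 kPa


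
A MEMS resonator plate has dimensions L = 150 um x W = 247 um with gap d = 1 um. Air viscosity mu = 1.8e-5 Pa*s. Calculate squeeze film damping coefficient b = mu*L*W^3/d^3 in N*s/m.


Step 1: Convert to SI.
L = 150e-6 m, W = 247e-6 m, d = 1e-6 m
Step 2: W^3 = (247e-6)^3 = 1.51e-11 m^3
Step 3: d^3 = (1e-6)^3 = 1.00e-18 m^3
Step 4: b = 1.8e-5 * 150e-6 * 1.51e-11 / 1.00e-18
b = 4.07e-02 N*s/m


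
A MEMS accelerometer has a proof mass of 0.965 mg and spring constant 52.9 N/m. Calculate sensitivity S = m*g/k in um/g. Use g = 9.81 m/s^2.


Step 1: Convert mass: m = 0.965 mg = 9.65e-07 kg
Step 2: S = m * g / k = 9.65e-07 * 9.81 / 52.9
Step 3: S = 1.79e-07 m/g
Step 4: Convert to um/g: S = 0.179 um/g


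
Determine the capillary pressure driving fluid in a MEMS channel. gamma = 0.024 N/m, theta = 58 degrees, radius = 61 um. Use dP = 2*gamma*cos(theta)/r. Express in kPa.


Step 1: cos(58 deg) = 0.5299
Step 2: Convert r to m: r = 61e-6 m
Step 3: dP = 2 * 0.024 * 0.5299 / 61e-6 = 417.0 Pa
Step 4: Convert Pa to kPa (divide by 1000).
dP = 0.42 kPa


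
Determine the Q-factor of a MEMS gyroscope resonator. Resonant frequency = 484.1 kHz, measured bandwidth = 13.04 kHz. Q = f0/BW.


Step 1: Q = f0 / bandwidth
Step 2: Q = 484.1 / 13.04
Q = 37.1


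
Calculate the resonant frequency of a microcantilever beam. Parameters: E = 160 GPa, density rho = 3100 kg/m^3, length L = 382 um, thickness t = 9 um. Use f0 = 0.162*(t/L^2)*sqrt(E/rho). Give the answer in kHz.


Step 1: Convert units to SI.
t_SI = 9e-6 m, L_SI = 382e-6 m
Step 2: Calculate sqrt(E/rho).
sqrt(160e9 / 3100) = 7184.21 m/s
Step 3: Compute f0.
f0 = 0.162 * 9e-6 / (382e-6)^2 * 7184.21 = 71781.1 Hz = 71.78 kHz


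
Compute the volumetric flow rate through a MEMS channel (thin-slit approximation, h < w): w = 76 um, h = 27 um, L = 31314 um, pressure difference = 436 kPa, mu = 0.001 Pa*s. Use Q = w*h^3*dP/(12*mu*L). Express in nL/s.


Step 1: Convert all dimensions to SI (meters).
w = 76e-6 m, h = 27e-6 m, L = 31314e-6 m, dP = 436e3 Pa
Step 2: Q = w * h^3 * dP / (12 * mu * L)
Q = 76e-6 * (27e-6)^3 * 436e3 / (12 * 0.001 * 31314e-6) = 1.73568768e-09 m^3/s
Step 3: Convert Q from m^3/s to nL/s (1 m^3 = 1e12 nL, so multiply by 1e12).
Q = 1735.688 nL/s


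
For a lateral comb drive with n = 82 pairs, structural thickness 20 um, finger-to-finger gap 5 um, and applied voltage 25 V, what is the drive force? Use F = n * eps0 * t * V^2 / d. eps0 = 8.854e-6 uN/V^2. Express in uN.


Step 1: Parameters: n=82, eps0=8.854e-6 uN/V^2, t=20 um, V=25 V, d=5 um
Step 2: V^2 = 625
Step 3: F = 82 * 8.854e-6 * 20 * 625 / 5
F = 1.815 uN


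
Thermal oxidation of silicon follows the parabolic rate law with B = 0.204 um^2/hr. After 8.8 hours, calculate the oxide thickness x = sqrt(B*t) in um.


Step 1: Compute B*t = 0.204 * 8.8 = 1.7952
Step 2: x = sqrt(1.7952)
x = 1.34 um


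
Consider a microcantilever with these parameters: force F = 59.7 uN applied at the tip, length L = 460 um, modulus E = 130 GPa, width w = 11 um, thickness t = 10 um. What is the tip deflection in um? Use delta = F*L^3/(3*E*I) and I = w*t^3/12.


Step 1: Calculate the second moment of area.
I = w * t^3 / 12 = 11 * 10^3 / 12 = 916.6667 um^4
Step 2: Convert E to consistent units (1 GPa = 1000 uN/um^2).
E = 130 GPa = 130000 uN/um^2
Step 3: Calculate tip deflection.
delta = F * L^3 / (3 * E * I)
delta = 59.7 * 460^3 / (3 * 130000 * 916.6667)
delta = 16.2544 um


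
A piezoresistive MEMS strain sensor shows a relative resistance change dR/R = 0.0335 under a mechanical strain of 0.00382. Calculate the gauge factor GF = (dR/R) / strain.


Step 1: Identify values.
dR/R = 0.0335, strain = 0.00382
Step 2: GF = (dR/R) / strain = 0.0335 / 0.00382
GF = 8.8


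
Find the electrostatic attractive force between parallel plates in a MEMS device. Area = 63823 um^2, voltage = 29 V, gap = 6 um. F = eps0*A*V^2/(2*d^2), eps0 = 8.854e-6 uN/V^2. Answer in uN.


Step 1: Identify parameters.
eps0 = 8.854e-6 uN/V^2, A = 63823 um^2, V = 29 V, d = 6 um
Step 2: Compute V^2 = 29^2 = 841
Step 3: Compute d^2 = 6^2 = 36
Step 4: F = 0.5 * 8.854e-6 * 63823 * 841 / 36
F = 6.601 uN


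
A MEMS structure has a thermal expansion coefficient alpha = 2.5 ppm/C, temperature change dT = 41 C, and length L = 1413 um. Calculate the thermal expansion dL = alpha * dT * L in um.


Step 1: Convert CTE: alpha = 2.5 ppm/C = 2.5e-6 /C
Step 2: dL = 2.5e-6 * 41 * 1413
dL = 0.1448 um


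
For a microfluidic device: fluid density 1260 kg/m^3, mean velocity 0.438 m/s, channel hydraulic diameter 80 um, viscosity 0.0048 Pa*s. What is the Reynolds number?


Step 1: Convert Dh to meters: Dh = 80e-6 m
Step 2: Re = rho * v * Dh / mu
Re = 1260 * 0.438 * 80e-6 / 0.0048
Re = 9.198


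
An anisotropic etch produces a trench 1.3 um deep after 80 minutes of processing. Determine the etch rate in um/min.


Step 1: Etch rate = depth / time
Step 2: rate = 1.3 / 80
rate = 0.016 um/min


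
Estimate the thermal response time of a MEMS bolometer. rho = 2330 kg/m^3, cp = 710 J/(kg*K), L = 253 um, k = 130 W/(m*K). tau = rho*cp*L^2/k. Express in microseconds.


Step 1: Convert L to m: L = 253e-6 m
Step 2: L^2 = (253e-6)^2 = 6.4009e-08 m^2
Step 3: tau = 2330 * 710 * 6.4009e-08 / 130 = 8.1453914e-04 s
Step 4: Convert to microseconds (multiply by 1e6).
tau = 814.539 us


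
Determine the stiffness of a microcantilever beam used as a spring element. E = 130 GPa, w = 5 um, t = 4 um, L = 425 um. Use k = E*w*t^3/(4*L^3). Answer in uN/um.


Step 1: Convert E to consistent units (1 GPa = 1000 uN/um^2).
E = 130 GPa = 130000 uN/um^2
Step 2: Compute t^3 = 4^3 = 64
Step 3: Compute L^3 = 425^3 = 76765625
Step 4: k = 130000 * 5 * 64 / (4 * 76765625)
k = 0.1355 uN/um


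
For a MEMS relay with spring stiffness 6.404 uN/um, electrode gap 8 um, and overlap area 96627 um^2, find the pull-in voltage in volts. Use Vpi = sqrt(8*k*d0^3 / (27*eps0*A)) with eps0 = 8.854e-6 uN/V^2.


Step 1: Compute numerator: 8 * k * d0^3 = 8 * 6.404 * 8^3 = 26230.784
Step 2: Compute denominator: 27 * eps0 * A = 27 * 8.854e-6 * 96627 = 23.099457
Step 3: Vpi = sqrt(26230.784 / 23.099457)
Vpi = 33.7 V


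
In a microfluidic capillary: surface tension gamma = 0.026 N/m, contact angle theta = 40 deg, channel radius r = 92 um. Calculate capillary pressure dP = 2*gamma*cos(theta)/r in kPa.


Step 1: cos(40 deg) = 0.766
Step 2: Convert r to m: r = 92e-6 m
Step 3: dP = 2 * 0.026 * 0.766 / 92e-6 = 433.0 Pa
Step 4: Convert Pa to kPa (divide by 1000).
dP = 0.43 kPa


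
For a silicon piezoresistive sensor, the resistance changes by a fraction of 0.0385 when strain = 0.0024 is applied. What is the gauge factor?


Step 1: Identify values.
dR/R = 0.0385, strain = 0.0024
Step 2: GF = (dR/R) / strain = 0.0385 / 0.0024
GF = 16.0


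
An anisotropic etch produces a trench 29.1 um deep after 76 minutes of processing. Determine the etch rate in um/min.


Step 1: Etch rate = depth / time
Step 2: rate = 29.1 / 76
rate = 0.383 um/min


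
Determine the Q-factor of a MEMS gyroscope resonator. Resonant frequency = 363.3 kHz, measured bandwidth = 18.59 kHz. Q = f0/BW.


Step 1: Q = f0 / bandwidth
Step 2: Q = 363.3 / 18.59
Q = 19.5


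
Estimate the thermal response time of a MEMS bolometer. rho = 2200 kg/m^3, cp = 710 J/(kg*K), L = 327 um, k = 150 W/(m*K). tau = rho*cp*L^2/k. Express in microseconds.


Step 1: Convert L to m: L = 327e-6 m
Step 2: L^2 = (327e-6)^2 = 1.06929e-07 m^2
Step 3: tau = 2200 * 710 * 1.06929e-07 / 150 = 1.11348732e-03 s
Step 4: Convert to microseconds (multiply by 1e6).
tau = 1113.487 us


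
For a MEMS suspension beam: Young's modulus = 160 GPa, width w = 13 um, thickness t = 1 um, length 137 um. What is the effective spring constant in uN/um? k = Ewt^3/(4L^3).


Step 1: Convert E to consistent units (1 GPa = 1000 uN/um^2).
E = 160 GPa = 160000 uN/um^2
Step 2: Compute t^3 = 1^3 = 1
Step 3: Compute L^3 = 137^3 = 2571353
Step 4: k = 160000 * 13 * 1 / (4 * 2571353)
k = 0.2022 uN/um


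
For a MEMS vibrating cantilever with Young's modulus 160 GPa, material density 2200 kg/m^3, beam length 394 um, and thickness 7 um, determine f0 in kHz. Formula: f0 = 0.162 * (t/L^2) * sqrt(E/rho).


Step 1: Convert units to SI.
t_SI = 7e-6 m, L_SI = 394e-6 m
Step 2: Calculate sqrt(E/rho).
sqrt(160e9 / 2200) = 8528.03 m/s
Step 3: Compute f0.
f0 = 0.162 * 7e-6 / (394e-6)^2 * 8528.03 = 62297.3 Hz = 62.3 kHz


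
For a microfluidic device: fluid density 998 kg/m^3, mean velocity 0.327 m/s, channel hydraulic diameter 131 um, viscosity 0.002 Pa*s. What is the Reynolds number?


Step 1: Convert Dh to meters: Dh = 131e-6 m
Step 2: Re = rho * v * Dh / mu
Re = 998 * 0.327 * 131e-6 / 0.002
Re = 21.376


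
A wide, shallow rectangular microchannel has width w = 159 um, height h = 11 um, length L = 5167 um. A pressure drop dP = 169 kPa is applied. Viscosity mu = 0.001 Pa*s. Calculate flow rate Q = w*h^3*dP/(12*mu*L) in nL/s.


Step 1: Convert all dimensions to SI (meters).
w = 159e-6 m, h = 11e-6 m, L = 5167e-6 m, dP = 169e3 Pa
Step 2: Q = w * h^3 * dP / (12 * mu * L)
Q = 159e-6 * (11e-6)^3 * 169e3 / (12 * 0.001 * 5167e-6) = 5.7682248e-10 m^3/s
Step 3: Convert Q from m^3/s to nL/s (1 m^3 = 1e12 nL, so multiply by 1e12).
Q = 576.822 nL/s


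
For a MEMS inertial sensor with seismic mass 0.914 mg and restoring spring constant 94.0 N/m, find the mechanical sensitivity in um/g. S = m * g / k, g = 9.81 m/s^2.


Step 1: Convert mass: m = 0.914 mg = 9.14e-07 kg
Step 2: S = m * g / k = 9.14e-07 * 9.81 / 94.0
Step 3: S = 9.54e-08 m/g
Step 4: Convert to um/g: S = 0.095 um/g


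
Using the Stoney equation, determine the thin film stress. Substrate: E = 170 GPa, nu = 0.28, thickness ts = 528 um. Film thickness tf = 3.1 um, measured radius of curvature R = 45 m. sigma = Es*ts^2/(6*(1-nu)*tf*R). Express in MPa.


Step 1: Compute numerator: Es * ts^2 = 170 * 528^2 = 47393280 (GPa*um^2)
Step 2: Compute denominator (R in um): 6*(1-nu)*tf*R = 6*0.72*3.1*45e6 = 602640000.0 (um^2)
Step 3: sigma (GPa) = 47393280 / 602640000.0 = 7.8643e-02 GPa
Step 4: Convert to MPa (x1000): sigma = 78.6 MPa


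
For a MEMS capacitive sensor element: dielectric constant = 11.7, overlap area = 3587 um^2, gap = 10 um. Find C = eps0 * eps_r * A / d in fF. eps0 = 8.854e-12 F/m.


Step 1: Convert area to m^2: A = 3587e-12 m^2
Step 2: Convert gap to m: d = 10e-6 m
Step 3: C = eps0 * eps_r * A / d
C = 8.854e-12 * 11.7 * 3587e-12 / 10e-6
Step 4: Convert to fF (multiply by 1e15).
C = 37.16 fF


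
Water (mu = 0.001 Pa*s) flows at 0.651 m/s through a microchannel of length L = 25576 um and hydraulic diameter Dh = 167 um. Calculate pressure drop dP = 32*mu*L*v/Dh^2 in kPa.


Step 1: Convert to SI: L = 25576e-6 m, Dh = 167e-6 m
Step 2: dP = 32 * 0.001 * 25576e-6 * 0.651 / (167e-6)^2
Step 3: dP = 19104.28 Pa
Step 4: Convert to kPa: dP = 19.1 kPa


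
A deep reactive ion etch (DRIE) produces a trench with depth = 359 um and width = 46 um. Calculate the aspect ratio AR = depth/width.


Step 1: AR = depth / width
Step 2: AR = 359 / 46
AR = 7.8


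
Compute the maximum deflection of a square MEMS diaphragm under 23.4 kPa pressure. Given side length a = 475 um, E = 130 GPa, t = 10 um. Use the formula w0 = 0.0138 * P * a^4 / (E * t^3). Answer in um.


Step 1: Convert pressure to compatible units (E is in GPa, so P in GPa).
P = 23.4 kPa = 23.4e-6 GPa
Step 2: Compute numerator: 0.0138 * P * a^4.
a^4 = 475^4 = 50906640625
numerator = 0.0138 * 23.4e-6 * 50906640625 = 1.64388e+04
Step 3: Compute denominator: E * t^3 = 130 * 10^3 = 130000
Step 4: w0 = numerator / denominator = 1.64388e+04 / 130000 = 0.1265 um


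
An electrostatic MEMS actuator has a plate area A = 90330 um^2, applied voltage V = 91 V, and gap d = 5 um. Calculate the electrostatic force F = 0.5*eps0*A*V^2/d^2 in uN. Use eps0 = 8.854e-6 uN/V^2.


Step 1: Identify parameters.
eps0 = 8.854e-6 uN/V^2, A = 90330 um^2, V = 91 V, d = 5 um
Step 2: Compute V^2 = 91^2 = 8281
Step 3: Compute d^2 = 5^2 = 25
Step 4: F = 0.5 * 8.854e-6 * 90330 * 8281 / 25
F = 132.46 uN


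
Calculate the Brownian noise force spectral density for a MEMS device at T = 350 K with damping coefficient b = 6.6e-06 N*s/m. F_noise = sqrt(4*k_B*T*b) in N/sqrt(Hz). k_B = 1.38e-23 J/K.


Step 1: Compute 4 * k_B * T * b
= 4 * 1.38e-23 * 350 * 6.6e-06
= 1.2751e-25 N^2/Hz
Step 2: F_noise = sqrt(1.2751e-25)
F_noise = 3.57e-13 N/sqrt(Hz)


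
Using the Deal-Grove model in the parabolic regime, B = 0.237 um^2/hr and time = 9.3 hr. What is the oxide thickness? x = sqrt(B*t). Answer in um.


Step 1: Compute B*t = 0.237 * 9.3 = 2.2041
Step 2: x = sqrt(2.2041)
x = 1.485 um


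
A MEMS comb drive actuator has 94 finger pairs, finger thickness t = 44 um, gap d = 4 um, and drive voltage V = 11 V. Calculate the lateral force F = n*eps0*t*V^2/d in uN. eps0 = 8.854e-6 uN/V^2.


Step 1: Parameters: n=94, eps0=8.854e-6 uN/V^2, t=44 um, V=11 V, d=4 um
Step 2: V^2 = 121
Step 3: F = 94 * 8.854e-6 * 44 * 121 / 4
F = 1.108 uN


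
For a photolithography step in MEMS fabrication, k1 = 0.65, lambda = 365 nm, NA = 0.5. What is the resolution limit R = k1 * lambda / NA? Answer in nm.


Step 1: Identify values: k1 = 0.65, lambda = 365 nm, NA = 0.5
Step 2: R = k1 * lambda / NA
R = 0.65 * 365 / 0.5
R = 474.5 nm


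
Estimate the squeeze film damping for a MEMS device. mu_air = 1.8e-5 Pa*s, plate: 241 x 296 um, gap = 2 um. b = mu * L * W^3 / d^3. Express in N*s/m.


Step 1: Convert to SI.
L = 241e-6 m, W = 296e-6 m, d = 2e-6 m
Step 2: W^3 = (296e-6)^3 = 2.59e-11 m^3
Step 3: d^3 = (2e-6)^3 = 8.00e-18 m^3
Step 4: b = 1.8e-5 * 241e-6 * 2.59e-11 / 8.00e-18
b = 1.41e-02 N*s/m


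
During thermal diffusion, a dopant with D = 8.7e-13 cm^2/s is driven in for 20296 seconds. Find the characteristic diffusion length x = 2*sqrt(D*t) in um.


Step 1: Compute D*t = 8.7e-13 * 20296 = 1.765752e-08 cm^2
Step 2: sqrt(D*t) = 1.32882e-04 cm
Step 3: x = 2 * 1.32882e-04 cm = 2.65764e-04 cm
Step 4: Convert to um (1 cm = 1e4 um): x = 2.658 um


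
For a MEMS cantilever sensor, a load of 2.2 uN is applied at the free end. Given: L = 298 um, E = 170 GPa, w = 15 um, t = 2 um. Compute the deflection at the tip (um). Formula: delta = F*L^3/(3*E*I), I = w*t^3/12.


Step 1: Calculate the second moment of area.
I = w * t^3 / 12 = 15 * 2^3 / 12 = 10.0 um^4
Step 2: Convert E to consistent units (1 GPa = 1000 uN/um^2).
E = 170 GPa = 170000 uN/um^2
Step 3: Calculate tip deflection.
delta = F * L^3 / (3 * E * I)
delta = 2.2 * 298^3 / (3 * 170000 * 10.0)
delta = 11.4157 um


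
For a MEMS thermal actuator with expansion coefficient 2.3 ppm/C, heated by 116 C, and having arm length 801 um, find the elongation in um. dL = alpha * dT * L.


Step 1: Convert CTE: alpha = 2.3 ppm/C = 2.3e-6 /C
Step 2: dL = 2.3e-6 * 116 * 801
dL = 0.2137 um


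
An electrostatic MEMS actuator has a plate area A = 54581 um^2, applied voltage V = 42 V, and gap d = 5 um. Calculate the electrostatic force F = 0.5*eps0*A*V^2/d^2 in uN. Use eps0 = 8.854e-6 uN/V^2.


Step 1: Identify parameters.
eps0 = 8.854e-6 uN/V^2, A = 54581 um^2, V = 42 V, d = 5 um
Step 2: Compute V^2 = 42^2 = 1764
Step 3: Compute d^2 = 5^2 = 25
Step 4: F = 0.5 * 8.854e-6 * 54581 * 1764 / 25
F = 17.049 uN


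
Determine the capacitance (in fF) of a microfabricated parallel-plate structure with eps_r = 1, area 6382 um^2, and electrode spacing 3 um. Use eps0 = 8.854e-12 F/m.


Step 1: Convert area to m^2: A = 6382e-12 m^2
Step 2: Convert gap to m: d = 3e-6 m
Step 3: C = eps0 * eps_r * A / d
C = 8.854e-12 * 1 * 6382e-12 / 3e-6
Step 4: Convert to fF (multiply by 1e15).
C = 18.84 fF


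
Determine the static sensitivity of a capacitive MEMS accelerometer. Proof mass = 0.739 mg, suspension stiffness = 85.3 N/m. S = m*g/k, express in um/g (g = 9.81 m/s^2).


Step 1: Convert mass: m = 0.739 mg = 7.39e-07 kg
Step 2: S = m * g / k = 7.39e-07 * 9.81 / 85.3
Step 3: S = 8.50e-08 m/g
Step 4: Convert to um/g: S = 0.085 um/g


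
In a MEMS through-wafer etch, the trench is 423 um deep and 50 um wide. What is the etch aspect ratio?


Step 1: AR = depth / width
Step 2: AR = 423 / 50
AR = 8.5


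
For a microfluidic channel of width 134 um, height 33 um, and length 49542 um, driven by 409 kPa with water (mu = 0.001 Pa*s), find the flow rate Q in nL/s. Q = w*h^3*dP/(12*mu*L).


Step 1: Convert all dimensions to SI (meters).
w = 134e-6 m, h = 33e-6 m, L = 49542e-6 m, dP = 409e3 Pa
Step 2: Q = w * h^3 * dP / (12 * mu * L)
Q = 134e-6 * (33e-6)^3 * 409e3 / (12 * 0.001 * 49542e-6) = 3.31295201e-09 m^3/s
Step 3: Convert Q from m^3/s to nL/s (1 m^3 = 1e12 nL, so multiply by 1e12).
Q = 3312.952 nL/s


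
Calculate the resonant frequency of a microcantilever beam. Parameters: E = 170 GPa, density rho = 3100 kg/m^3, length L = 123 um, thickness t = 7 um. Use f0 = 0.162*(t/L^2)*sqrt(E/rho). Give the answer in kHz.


Step 1: Convert units to SI.
t_SI = 7e-6 m, L_SI = 123e-6 m
Step 2: Calculate sqrt(E/rho).
sqrt(170e9 / 3100) = 7405.32 m/s
Step 3: Compute f0.
f0 = 0.162 * 7e-6 / (123e-6)^2 * 7405.32 = 555068.6 Hz = 555.07 kHz


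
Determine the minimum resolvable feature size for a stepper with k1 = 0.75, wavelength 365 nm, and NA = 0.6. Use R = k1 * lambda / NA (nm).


Step 1: Identify values: k1 = 0.75, lambda = 365 nm, NA = 0.6
Step 2: R = k1 * lambda / NA
R = 0.75 * 365 / 0.6
R = 456.3 nm


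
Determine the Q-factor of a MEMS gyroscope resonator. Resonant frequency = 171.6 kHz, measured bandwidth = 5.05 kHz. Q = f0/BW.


Step 1: Q = f0 / bandwidth
Step 2: Q = 171.6 / 5.05
Q = 34.0


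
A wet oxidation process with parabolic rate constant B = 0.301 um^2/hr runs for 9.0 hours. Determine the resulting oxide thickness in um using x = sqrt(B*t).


Step 1: Compute B*t = 0.301 * 9.0 = 2.709
Step 2: x = sqrt(2.709)
x = 1.646 um


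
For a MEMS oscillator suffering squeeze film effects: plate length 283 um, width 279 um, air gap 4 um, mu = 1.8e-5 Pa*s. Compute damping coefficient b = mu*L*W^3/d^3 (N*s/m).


Step 1: Convert to SI.
L = 283e-6 m, W = 279e-6 m, d = 4e-6 m
Step 2: W^3 = (279e-6)^3 = 2.17e-11 m^3
Step 3: d^3 = (4e-6)^3 = 6.40e-17 m^3
Step 4: b = 1.8e-5 * 283e-6 * 2.17e-11 / 6.40e-17
b = 1.73e-03 N*s/m


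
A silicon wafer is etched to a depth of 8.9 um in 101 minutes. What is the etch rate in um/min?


Step 1: Etch rate = depth / time
Step 2: rate = 8.9 / 101
rate = 0.088 um/min


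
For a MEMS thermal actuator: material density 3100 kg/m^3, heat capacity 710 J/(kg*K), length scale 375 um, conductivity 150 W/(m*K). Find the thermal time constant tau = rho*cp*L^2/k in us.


Step 1: Convert L to m: L = 375e-6 m
Step 2: L^2 = (375e-6)^2 = 1.40625e-07 m^2
Step 3: tau = 3100 * 710 * 1.40625e-07 / 150 = 2.0634375e-03 s
Step 4: Convert to microseconds (multiply by 1e6).
tau = 2063.438 us


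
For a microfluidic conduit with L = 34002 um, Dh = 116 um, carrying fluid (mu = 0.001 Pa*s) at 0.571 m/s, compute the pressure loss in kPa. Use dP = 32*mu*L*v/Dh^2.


Step 1: Convert to SI: L = 34002e-6 m, Dh = 116e-6 m
Step 2: dP = 32 * 0.001 * 34002e-6 * 0.571 / (116e-6)^2
Step 3: dP = 46171.56 Pa
Step 4: Convert to kPa: dP = 46.17 kPa


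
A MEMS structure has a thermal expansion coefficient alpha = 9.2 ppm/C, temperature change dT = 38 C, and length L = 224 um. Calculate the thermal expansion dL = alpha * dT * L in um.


Step 1: Convert CTE: alpha = 9.2 ppm/C = 9.2e-6 /C
Step 2: dL = 9.2e-6 * 38 * 224
dL = 0.0783 um


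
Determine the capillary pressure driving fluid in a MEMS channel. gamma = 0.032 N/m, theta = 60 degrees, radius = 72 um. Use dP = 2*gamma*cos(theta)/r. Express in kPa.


Step 1: cos(60 deg) = 0.5
Step 2: Convert r to m: r = 72e-6 m
Step 3: dP = 2 * 0.032 * 0.5 / 72e-6 = 444.4 Pa
Step 4: Convert Pa to kPa (divide by 1000).
dP = 0.44 kPa


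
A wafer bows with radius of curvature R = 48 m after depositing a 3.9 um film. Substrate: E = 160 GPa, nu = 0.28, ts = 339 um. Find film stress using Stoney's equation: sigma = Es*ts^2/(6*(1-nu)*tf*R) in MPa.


Step 1: Compute numerator: Es * ts^2 = 160 * 339^2 = 18387360 (GPa*um^2)
Step 2: Compute denominator (R in um): 6*(1-nu)*tf*R = 6*0.72*3.9*48e6 = 808704000.0 (um^2)
Step 3: sigma (GPa) = 18387360 / 808704000.0 = 2.2737e-02 GPa
Step 4: Convert to MPa (x1000): sigma = 22.7 MPa


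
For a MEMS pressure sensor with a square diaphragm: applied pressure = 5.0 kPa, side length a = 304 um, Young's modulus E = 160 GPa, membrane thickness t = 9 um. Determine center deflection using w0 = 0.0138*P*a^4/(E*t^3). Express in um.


Step 1: Convert pressure to compatible units (E is in GPa, so P in GPa).
P = 5.0 kPa = 5.0e-6 GPa
Step 2: Compute numerator: 0.0138 * P * a^4.
a^4 = 304^4 = 8540717056
numerator = 0.0138 * 5.0e-6 * 8540717056 = 5.893e+02
Step 3: Compute denominator: E * t^3 = 160 * 9^3 = 116640
Step 4: w0 = numerator / denominator = 5.893e+02 / 116640 = 0.0051 um


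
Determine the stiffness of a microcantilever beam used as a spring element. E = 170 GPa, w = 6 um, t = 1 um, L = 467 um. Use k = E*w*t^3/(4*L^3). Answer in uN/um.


Step 1: Convert E to consistent units (1 GPa = 1000 uN/um^2).
E = 170 GPa = 170000 uN/um^2
Step 2: Compute t^3 = 1^3 = 1
Step 3: Compute L^3 = 467^3 = 101847563
Step 4: k = 170000 * 6 * 1 / (4 * 101847563)
k = 0.0025 uN/um


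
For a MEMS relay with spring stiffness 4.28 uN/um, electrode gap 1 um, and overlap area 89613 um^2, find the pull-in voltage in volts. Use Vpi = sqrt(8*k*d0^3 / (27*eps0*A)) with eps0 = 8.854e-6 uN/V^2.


Step 1: Compute numerator: 8 * k * d0^3 = 8 * 4.28 * 1^3 = 34.24
Step 2: Compute denominator: 27 * eps0 * A = 27 * 8.854e-6 * 89613 = 21.422705
Step 3: Vpi = sqrt(34.24 / 21.422705)
Vpi = 1.26 V


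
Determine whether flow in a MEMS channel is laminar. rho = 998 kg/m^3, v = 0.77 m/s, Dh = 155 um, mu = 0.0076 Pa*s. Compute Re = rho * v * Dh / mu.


Step 1: Convert Dh to meters: Dh = 155e-6 m
Step 2: Re = rho * v * Dh / mu
Re = 998 * 0.77 * 155e-6 / 0.0076
Re = 15.673
Since Re = 15.673 is below ~2300, the flow is laminar.


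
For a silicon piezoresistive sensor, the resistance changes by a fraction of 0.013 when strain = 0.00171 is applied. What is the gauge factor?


Step 1: Identify values.
dR/R = 0.013, strain = 0.00171
Step 2: GF = (dR/R) / strain = 0.013 / 0.00171
GF = 7.6


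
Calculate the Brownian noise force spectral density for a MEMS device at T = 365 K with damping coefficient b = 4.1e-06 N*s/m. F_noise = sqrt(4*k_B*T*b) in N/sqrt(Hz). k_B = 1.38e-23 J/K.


Step 1: Compute 4 * k_B * T * b
= 4 * 1.38e-23 * 365 * 4.1e-06
= 8.2607e-26 N^2/Hz
Step 2: F_noise = sqrt(8.2607e-26)
F_noise = 2.87e-13 N/sqrt(Hz)


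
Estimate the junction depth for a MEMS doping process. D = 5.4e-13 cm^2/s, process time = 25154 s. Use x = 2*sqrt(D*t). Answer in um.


Step 1: Compute D*t = 5.4e-13 * 25154 = 1.358316e-08 cm^2
Step 2: sqrt(D*t) = 1.16547e-04 cm
Step 3: x = 2 * 1.16547e-04 cm = 2.33094e-04 cm
Step 4: Convert to um (1 cm = 1e4 um): x = 2.331 um


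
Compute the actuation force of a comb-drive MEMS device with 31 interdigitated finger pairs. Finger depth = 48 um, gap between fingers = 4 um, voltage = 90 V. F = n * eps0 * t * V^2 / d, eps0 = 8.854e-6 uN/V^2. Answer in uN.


Step 1: Parameters: n=31, eps0=8.854e-6 uN/V^2, t=48 um, V=90 V, d=4 um
Step 2: V^2 = 8100
Step 3: F = 31 * 8.854e-6 * 48 * 8100 / 4
F = 26.679 uN


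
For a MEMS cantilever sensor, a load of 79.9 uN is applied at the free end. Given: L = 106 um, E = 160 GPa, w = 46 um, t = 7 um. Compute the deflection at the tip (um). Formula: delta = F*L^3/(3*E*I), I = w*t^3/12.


Step 1: Calculate the second moment of area.
I = w * t^3 / 12 = 46 * 7^3 / 12 = 1314.8333 um^4
Step 2: Convert E to consistent units (1 GPa = 1000 uN/um^2).
E = 160 GPa = 160000 uN/um^2
Step 3: Calculate tip deflection.
delta = F * L^3 / (3 * E * I)
delta = 79.9 * 106^3 / (3 * 160000 * 1314.8333)
delta = 0.1508 um


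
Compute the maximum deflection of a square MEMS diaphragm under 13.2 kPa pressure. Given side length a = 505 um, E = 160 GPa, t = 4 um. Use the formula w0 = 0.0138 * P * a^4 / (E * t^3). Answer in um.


Step 1: Convert pressure to compatible units (E is in GPa, so P in GPa).
P = 13.2 kPa = 13.2e-6 GPa
Step 2: Compute numerator: 0.0138 * P * a^4.
a^4 = 505^4 = 65037750625
numerator = 0.0138 * 13.2e-6 * 65037750625 = 1.18473e+04
Step 3: Compute denominator: E * t^3 = 160 * 4^3 = 10240
Step 4: w0 = numerator / denominator = 1.18473e+04 / 10240 = 1.157 um


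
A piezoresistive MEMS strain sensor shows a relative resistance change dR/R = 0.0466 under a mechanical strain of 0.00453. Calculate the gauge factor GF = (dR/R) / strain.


Step 1: Identify values.
dR/R = 0.0466, strain = 0.00453
Step 2: GF = (dR/R) / strain = 0.0466 / 0.00453
GF = 10.3


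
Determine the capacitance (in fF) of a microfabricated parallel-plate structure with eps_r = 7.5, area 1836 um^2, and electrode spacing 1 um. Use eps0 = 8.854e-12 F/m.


Step 1: Convert area to m^2: A = 1836e-12 m^2
Step 2: Convert gap to m: d = 1e-6 m
Step 3: C = eps0 * eps_r * A / d
C = 8.854e-12 * 7.5 * 1836e-12 / 1e-6
Step 4: Convert to fF (multiply by 1e15).
C = 121.92 fF


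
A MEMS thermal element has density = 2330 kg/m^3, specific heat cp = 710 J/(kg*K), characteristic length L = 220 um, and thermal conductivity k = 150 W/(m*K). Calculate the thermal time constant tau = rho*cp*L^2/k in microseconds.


Step 1: Convert L to m: L = 220e-6 m
Step 2: L^2 = (220e-6)^2 = 4.84e-08 m^2
Step 3: tau = 2330 * 710 * 4.84e-08 / 150 = 5.3378747e-04 s
Step 4: Convert to microseconds (multiply by 1e6).
tau = 533.787 us


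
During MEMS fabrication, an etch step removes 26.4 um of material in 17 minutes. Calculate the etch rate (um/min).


Step 1: Etch rate = depth / time
Step 2: rate = 26.4 / 17
rate = 1.553 um/min


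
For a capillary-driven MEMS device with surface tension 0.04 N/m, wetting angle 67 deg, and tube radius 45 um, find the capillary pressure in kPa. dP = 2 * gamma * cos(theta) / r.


Step 1: cos(67 deg) = 0.3907
Step 2: Convert r to m: r = 45e-6 m
Step 3: dP = 2 * 0.04 * 0.3907 / 45e-6 = 694.6 Pa
Step 4: Convert Pa to kPa (divide by 1000).
dP = 0.69 kPa


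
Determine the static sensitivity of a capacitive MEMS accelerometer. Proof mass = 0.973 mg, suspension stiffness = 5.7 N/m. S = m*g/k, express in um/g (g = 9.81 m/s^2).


Step 1: Convert mass: m = 0.973 mg = 9.73e-07 kg
Step 2: S = m * g / k = 9.73e-07 * 9.81 / 5.7
Step 3: S = 1.67e-06 m/g
Step 4: Convert to um/g: S = 1.675 um/g


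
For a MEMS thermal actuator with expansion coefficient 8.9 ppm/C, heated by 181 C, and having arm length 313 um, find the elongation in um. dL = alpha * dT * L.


Step 1: Convert CTE: alpha = 8.9 ppm/C = 8.9e-6 /C
Step 2: dL = 8.9e-6 * 181 * 313
dL = 0.5042 um


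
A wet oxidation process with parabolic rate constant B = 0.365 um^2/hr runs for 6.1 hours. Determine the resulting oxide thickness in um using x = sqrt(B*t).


Step 1: Compute B*t = 0.365 * 6.1 = 2.2265
Step 2: x = sqrt(2.2265)
x = 1.492 um


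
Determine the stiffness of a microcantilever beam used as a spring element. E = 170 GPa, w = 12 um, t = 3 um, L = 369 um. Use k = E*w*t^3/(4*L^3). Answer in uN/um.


Step 1: Convert E to consistent units (1 GPa = 1000 uN/um^2).
E = 170 GPa = 170000 uN/um^2
Step 2: Compute t^3 = 3^3 = 27
Step 3: Compute L^3 = 369^3 = 50243409
Step 4: k = 170000 * 12 * 27 / (4 * 50243409)
k = 0.2741 uN/um


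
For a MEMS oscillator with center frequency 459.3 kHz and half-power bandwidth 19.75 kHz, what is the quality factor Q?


Step 1: Q = f0 / bandwidth
Step 2: Q = 459.3 / 19.75
Q = 23.3


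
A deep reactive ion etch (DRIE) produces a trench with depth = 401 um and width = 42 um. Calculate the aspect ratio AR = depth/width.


Step 1: AR = depth / width
Step 2: AR = 401 / 42
AR = 9.5


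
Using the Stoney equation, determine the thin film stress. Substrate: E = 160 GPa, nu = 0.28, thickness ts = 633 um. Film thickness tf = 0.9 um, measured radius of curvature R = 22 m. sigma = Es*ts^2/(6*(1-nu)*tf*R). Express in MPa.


Step 1: Compute numerator: Es * ts^2 = 160 * 633^2 = 64110240 (GPa*um^2)
Step 2: Compute denominator (R in um): 6*(1-nu)*tf*R = 6*0.72*0.9*22e6 = 85536000.0 (um^2)
Step 3: sigma (GPa) = 64110240 / 85536000.0 = 7.49512e-01 GPa
Step 4: Convert to MPa (x1000): sigma = 749.5 MPa


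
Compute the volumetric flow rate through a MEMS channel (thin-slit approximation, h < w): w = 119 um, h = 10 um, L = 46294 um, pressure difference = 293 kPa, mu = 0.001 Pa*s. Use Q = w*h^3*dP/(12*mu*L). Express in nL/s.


Step 1: Convert all dimensions to SI (meters).
w = 119e-6 m, h = 10e-6 m, L = 46294e-6 m, dP = 293e3 Pa
Step 2: Q = w * h^3 * dP / (12 * mu * L)
Q = 119e-6 * (10e-6)^3 * 293e3 / (12 * 0.001 * 46294e-6) = 6.276371e-11 m^3/s
Step 3: Convert Q from m^3/s to nL/s (1 m^3 = 1e12 nL, so multiply by 1e12).
Q = 62.764 nL/s


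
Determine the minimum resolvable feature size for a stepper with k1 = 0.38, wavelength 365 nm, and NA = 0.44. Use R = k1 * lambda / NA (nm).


Step 1: Identify values: k1 = 0.38, lambda = 365 nm, NA = 0.44
Step 2: R = k1 * lambda / NA
R = 0.38 * 365 / 0.44
R = 315.2 nm


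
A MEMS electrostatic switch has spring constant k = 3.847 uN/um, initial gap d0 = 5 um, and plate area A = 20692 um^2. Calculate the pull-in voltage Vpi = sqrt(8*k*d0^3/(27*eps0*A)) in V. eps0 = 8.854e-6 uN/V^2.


Step 1: Compute numerator: 8 * k * d0^3 = 8 * 3.847 * 5^3 = 3847.0
Step 2: Compute denominator: 27 * eps0 * A = 27 * 8.854e-6 * 20692 = 4.946588
Step 3: Vpi = sqrt(3847.0 / 4.946588)
Vpi = 27.89 V


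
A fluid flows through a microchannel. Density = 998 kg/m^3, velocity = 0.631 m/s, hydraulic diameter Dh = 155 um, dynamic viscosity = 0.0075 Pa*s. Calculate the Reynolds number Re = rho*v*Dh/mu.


Step 1: Convert Dh to meters: Dh = 155e-6 m
Step 2: Re = rho * v * Dh / mu
Re = 998 * 0.631 * 155e-6 / 0.0075
Re = 13.015


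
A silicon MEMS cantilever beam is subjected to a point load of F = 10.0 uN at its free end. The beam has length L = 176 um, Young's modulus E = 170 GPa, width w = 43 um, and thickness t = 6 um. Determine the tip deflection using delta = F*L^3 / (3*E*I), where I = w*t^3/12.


Step 1: Calculate the second moment of area.
I = w * t^3 / 12 = 43 * 6^3 / 12 = 774.0 um^4
Step 2: Convert E to consistent units (1 GPa = 1000 uN/um^2).
E = 170 GPa = 170000 uN/um^2
Step 3: Calculate tip deflection.
delta = F * L^3 / (3 * E * I)
delta = 10.0 * 176^3 / (3 * 170000 * 774.0)
delta = 0.1381 um


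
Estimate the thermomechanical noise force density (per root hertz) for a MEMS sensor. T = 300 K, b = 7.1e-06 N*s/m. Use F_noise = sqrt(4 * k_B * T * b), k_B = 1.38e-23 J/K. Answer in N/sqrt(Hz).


Step 1: Compute 4 * k_B * T * b
= 4 * 1.38e-23 * 300 * 7.1e-06
= 1.1758e-25 N^2/Hz
Step 2: F_noise = sqrt(1.1758e-25)
F_noise = 3.43e-13 N/sqrt(Hz)


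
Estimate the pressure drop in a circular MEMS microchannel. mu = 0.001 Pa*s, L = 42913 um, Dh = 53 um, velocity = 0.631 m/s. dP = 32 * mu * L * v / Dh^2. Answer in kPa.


Step 1: Convert to SI: L = 42913e-6 m, Dh = 53e-6 m
Step 2: dP = 32 * 0.001 * 42913e-6 * 0.631 / (53e-6)^2
Step 3: dP = 308472.52 Pa
Step 4: Convert to kPa: dP = 308.47 kPa


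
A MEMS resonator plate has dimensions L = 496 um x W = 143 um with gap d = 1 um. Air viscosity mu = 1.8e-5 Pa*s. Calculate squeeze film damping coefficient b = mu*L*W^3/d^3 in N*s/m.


Step 1: Convert to SI.
L = 496e-6 m, W = 143e-6 m, d = 1e-6 m
Step 2: W^3 = (143e-6)^3 = 2.92e-12 m^3
Step 3: d^3 = (1e-6)^3 = 1.00e-18 m^3
Step 4: b = 1.8e-5 * 496e-6 * 2.92e-12 / 1.00e-18
b = 2.61e-02 N*s/m


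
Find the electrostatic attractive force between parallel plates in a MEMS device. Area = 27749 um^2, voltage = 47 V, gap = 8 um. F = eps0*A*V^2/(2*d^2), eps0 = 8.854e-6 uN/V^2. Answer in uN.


Step 1: Identify parameters.
eps0 = 8.854e-6 uN/V^2, A = 27749 um^2, V = 47 V, d = 8 um
Step 2: Compute V^2 = 47^2 = 2209
Step 3: Compute d^2 = 8^2 = 64
Step 4: F = 0.5 * 8.854e-6 * 27749 * 2209 / 64
F = 4.24 uN


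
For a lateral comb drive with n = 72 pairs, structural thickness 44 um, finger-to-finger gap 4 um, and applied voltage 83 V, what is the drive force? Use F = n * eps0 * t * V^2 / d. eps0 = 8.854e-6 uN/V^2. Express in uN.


Step 1: Parameters: n=72, eps0=8.854e-6 uN/V^2, t=44 um, V=83 V, d=4 um
Step 2: V^2 = 6889
Step 3: F = 72 * 8.854e-6 * 44 * 6889 / 4
F = 48.308 uN


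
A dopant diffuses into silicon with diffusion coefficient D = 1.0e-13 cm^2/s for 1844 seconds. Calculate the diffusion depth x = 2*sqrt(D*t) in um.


Step 1: Compute D*t = 1.0e-13 * 1844 = 1.844e-10 cm^2
Step 2: sqrt(D*t) = 1.3579e-05 cm
Step 3: x = 2 * 1.3579e-05 cm = 2.7158e-05 cm
Step 4: Convert to um (1 cm = 1e4 um): x = 0.272 um


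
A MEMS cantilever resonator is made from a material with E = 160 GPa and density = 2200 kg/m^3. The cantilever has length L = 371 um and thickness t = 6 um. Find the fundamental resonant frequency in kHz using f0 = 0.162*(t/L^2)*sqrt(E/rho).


Step 1: Convert units to SI.
t_SI = 6e-6 m, L_SI = 371e-6 m
Step 2: Calculate sqrt(E/rho).
sqrt(160e9 / 2200) = 8528.03 m/s
Step 3: Compute f0.
f0 = 0.162 * 6e-6 / (371e-6)^2 * 8528.03 = 60223.7 Hz = 60.22 kHz


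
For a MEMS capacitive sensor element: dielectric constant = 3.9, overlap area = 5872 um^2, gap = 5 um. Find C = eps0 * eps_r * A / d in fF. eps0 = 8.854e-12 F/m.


Step 1: Convert area to m^2: A = 5872e-12 m^2
Step 2: Convert gap to m: d = 5e-6 m
Step 3: C = eps0 * eps_r * A / d
C = 8.854e-12 * 3.9 * 5872e-12 / 5e-6
Step 4: Convert to fF (multiply by 1e15).
C = 40.55 fF


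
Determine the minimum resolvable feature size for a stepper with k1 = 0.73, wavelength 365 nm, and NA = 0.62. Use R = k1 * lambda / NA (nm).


Step 1: Identify values: k1 = 0.73, lambda = 365 nm, NA = 0.62
Step 2: R = k1 * lambda / NA
R = 0.73 * 365 / 0.62
R = 429.8 nm


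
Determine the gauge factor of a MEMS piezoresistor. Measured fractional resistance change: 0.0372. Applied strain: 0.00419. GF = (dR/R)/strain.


Step 1: Identify values.
dR/R = 0.0372, strain = 0.00419
Step 2: GF = (dR/R) / strain = 0.0372 / 0.00419
GF = 8.9


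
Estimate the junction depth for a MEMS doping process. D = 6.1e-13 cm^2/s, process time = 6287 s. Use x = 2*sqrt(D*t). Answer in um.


Step 1: Compute D*t = 6.1e-13 * 6287 = 3.83507e-09 cm^2
Step 2: sqrt(D*t) = 6.19279e-05 cm
Step 3: x = 2 * 6.19279e-05 cm = 1.238558e-04 cm
Step 4: Convert to um (1 cm = 1e4 um): x = 1.239 um
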